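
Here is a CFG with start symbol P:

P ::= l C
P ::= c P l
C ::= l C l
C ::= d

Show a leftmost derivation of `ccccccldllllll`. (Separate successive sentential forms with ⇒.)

P ⇒ cPl   [P ::= c P l]
cPl ⇒ ccPll   [P ::= c P l]
ccPll ⇒ cccPlll   [P ::= c P l]
cccPlll ⇒ ccccPllll   [P ::= c P l]
ccccPllll ⇒ cccccPlllll   [P ::= c P l]
cccccPlllll ⇒ ccccccPllllll   [P ::= c P l]
ccccccPllllll ⇒ cccccclCllllll   [P ::= l C]
cccccclCllllll ⇒ ccccccldllllll   [C ::= d]

P ⇒ cPl ⇒ ccPll ⇒ cccPlll ⇒ ccccPllll ⇒ cccccPlllll ⇒ ccccccPllllll ⇒ cccccclCllllll ⇒ ccccccldllllll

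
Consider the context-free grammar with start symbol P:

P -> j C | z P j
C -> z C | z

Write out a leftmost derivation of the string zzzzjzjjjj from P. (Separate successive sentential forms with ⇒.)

P ⇒ zPj ⇒ zzPjj ⇒ zzzPjjj ⇒ zzzzPjjjj ⇒ zzzzjCjjjj ⇒ zzzzjzjjjj

P ⇒ zPj   [P -> z P j]
zPj ⇒ zzPjj   [P -> z P j]
zzPjj ⇒ zzzPjjj   [P -> z P j]
zzzPjjj ⇒ zzzzPjjjj   [P -> z P j]
zzzzPjjjj ⇒ zzzzjCjjjj   [P -> j C]
zzzzjCjjjj ⇒ zzzzjzjjjj   [C -> z]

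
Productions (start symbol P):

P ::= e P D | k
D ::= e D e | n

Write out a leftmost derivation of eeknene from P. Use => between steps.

P => ePD => eePDD => eekDD => eeknD => eekneDe => eeknene

P => ePD   [P ::= e P D]
ePD => eePDD   [P ::= e P D]
eePDD => eekDD   [P ::= k]
eekDD => eeknD   [D ::= n]
eeknD => eekneDe   [D ::= e D e]
eekneDe => eeknene   [D ::= n]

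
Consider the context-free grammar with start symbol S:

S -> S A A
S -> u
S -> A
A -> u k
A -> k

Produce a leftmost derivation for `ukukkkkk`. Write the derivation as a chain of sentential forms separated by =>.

S => SAA => SAAAA => SAAAAAA => uAAAAAA => ukAAAAA => ukukAAAA => ukukkAAA => ukukkkAA => ukukkkkA => ukukkkkk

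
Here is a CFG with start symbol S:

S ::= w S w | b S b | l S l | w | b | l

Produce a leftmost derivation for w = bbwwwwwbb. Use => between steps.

S=>bSb=>bbSbb=>bbwSwbb=>bbwwSwwbb=>bbwwwwwbb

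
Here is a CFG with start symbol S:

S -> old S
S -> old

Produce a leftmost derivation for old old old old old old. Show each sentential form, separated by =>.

S => old S => old old S => old old old S => old old old old S => old old old old old S => old old old old old old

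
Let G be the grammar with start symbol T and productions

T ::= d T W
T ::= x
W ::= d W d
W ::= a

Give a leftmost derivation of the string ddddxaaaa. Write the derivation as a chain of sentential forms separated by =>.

T=>dTW=>ddTWW=>dddTWWW=>ddddTWWWW=>ddddxWWWW=>ddddxaWWW=>ddddxaaWW=>ddddxaaaW=>ddddxaaaa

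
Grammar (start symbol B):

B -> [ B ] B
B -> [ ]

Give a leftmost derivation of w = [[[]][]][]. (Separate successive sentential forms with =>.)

B => [B]B   [B -> [ B ] B]
[B]B => [[B]B]B   [B -> [ B ] B]
[[B]B]B => [[[]]B]B   [B -> [ ]]
[[[]]B]B => [[[]][]]B   [B -> [ ]]
[[[]][]]B => [[[]][]][]   [B -> [ ]]

B => [B]B => [[B]B]B => [[[]]B]B => [[[]][]]B => [[[]][]][]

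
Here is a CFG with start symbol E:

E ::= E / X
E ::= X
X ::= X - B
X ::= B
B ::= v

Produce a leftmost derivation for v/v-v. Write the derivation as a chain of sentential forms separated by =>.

E => E/X => X/X => B/X => v/X => v/X-B => v/B-B => v/v-B => v/v-v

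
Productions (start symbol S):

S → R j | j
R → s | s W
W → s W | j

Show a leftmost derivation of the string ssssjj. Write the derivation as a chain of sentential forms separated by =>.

S => Rj => sWj => ssWj => sssWj => ssssWj => ssssjj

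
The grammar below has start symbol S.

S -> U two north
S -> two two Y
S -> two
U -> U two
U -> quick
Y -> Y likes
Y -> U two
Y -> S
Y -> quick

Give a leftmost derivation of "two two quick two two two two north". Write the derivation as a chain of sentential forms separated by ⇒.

S ⇒ two two Y ⇒ two two S ⇒ two two U two north ⇒ two two U two two north ⇒ two two U two two two north ⇒ two two U two two two two north ⇒ two two quick two two two two north

S ⇒ two two Y   [S -> two two Y]
two two Y ⇒ two two S   [Y -> S]
two two S ⇒ two two U two north   [S -> U two north]
two two U two north ⇒ two two U two two north   [U -> U two]
two two U two two north ⇒ two two U two two two north   [U -> U two]
two two U two two two north ⇒ two two U two two two two north   [U -> U two]
two two U two two two two north ⇒ two two quick two two two two north   [U -> quick]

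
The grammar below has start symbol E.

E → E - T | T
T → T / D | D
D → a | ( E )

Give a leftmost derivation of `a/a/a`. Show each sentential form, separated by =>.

E=>T=>T/D=>T/D/D=>D/D/D=>a/D/D=>a/a/D=>a/a/a

E => T   [E → T]
T => T/D   [T → T / D]
T/D => T/D/D   [T → T / D]
T/D/D => D/D/D   [T → D]
D/D/D => a/D/D   [D → a]
a/D/D => a/a/D   [D → a]
a/a/D => a/a/a   [D → a]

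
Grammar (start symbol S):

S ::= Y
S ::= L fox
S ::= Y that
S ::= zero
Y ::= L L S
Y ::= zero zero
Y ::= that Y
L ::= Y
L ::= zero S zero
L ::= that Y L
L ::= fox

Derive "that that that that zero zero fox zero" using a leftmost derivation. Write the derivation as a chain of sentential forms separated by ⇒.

S ⇒ Y   [S ::= Y]
Y ⇒ that Y   [Y ::= that Y]
that Y ⇒ that that Y   [Y ::= that Y]
that that Y ⇒ that that L L S   [Y ::= L L S]
that that L L S ⇒ that that Y L S   [L ::= Y]
that that Y L S ⇒ that that that Y L S   [Y ::= that Y]
that that that Y L S ⇒ that that that that Y L S   [Y ::= that Y]
that that that that Y L S ⇒ that that that that zero zero L S   [Y ::= zero zero]
that that that that zero zero L S ⇒ that that that that zero zero fox S   [L ::= fox]
that that that that zero zero fox S ⇒ that that that that zero zero fox zero   [S ::= zero]

S ⇒ Y ⇒ that Y ⇒ that that Y ⇒ that that L L S ⇒ that that Y L S ⇒ that that that Y L S ⇒ that that that that Y L S ⇒ that that that that zero zero L S ⇒ that that that that zero zero fox S ⇒ that that that that zero zero fox zero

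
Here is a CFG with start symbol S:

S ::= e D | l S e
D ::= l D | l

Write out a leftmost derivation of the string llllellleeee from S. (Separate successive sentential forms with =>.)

S => lSe => llSee => lllSeee => llllSeeee => lllleDeeee => llllelDeeee => llllellDeeee => llllellleeee

S => lSe   [S ::= l S e]
lSe => llSee   [S ::= l S e]
llSee => lllSeee   [S ::= l S e]
lllSeee => llllSeeee   [S ::= l S e]
llllSeeee => lllleDeeee   [S ::= e D]
lllleDeeee => llllelDeeee   [D ::= l D]
llllelDeeee => llllellDeeee   [D ::= l D]
llllellDeeee => llllellleeee   [D ::= l]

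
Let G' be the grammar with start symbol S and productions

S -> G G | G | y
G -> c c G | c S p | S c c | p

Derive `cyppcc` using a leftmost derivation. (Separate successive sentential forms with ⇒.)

S⇒G⇒Scc⇒GGcc⇒cSpGcc⇒cypGcc⇒cyppcc

S ⇒ G   [S -> G]
G ⇒ Scc   [G -> S c c]
Scc ⇒ GGcc   [S -> G G]
GGcc ⇒ cSpGcc   [G -> c S p]
cSpGcc ⇒ cypGcc   [S -> y]
cypGcc ⇒ cyppcc   [G -> p]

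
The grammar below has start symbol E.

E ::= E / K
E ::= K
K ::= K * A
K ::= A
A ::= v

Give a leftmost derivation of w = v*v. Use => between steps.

E => K   [E ::= K]
K => K*A   [K ::= K * A]
K*A => A*A   [K ::= A]
A*A => v*A   [A ::= v]
v*A => v*v   [A ::= v]

E => K => K*A => A*A => v*A => v*v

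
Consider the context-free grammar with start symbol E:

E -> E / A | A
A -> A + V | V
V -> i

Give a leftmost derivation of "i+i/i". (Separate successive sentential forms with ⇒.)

E ⇒ E/A   [E -> E / A]
E/A ⇒ A/A   [E -> A]
A/A ⇒ A+V/A   [A -> A + V]
A+V/A ⇒ V+V/A   [A -> V]
V+V/A ⇒ i+V/A   [V -> i]
i+V/A ⇒ i+i/A   [V -> i]
i+i/A ⇒ i+i/V   [A -> V]
i+i/V ⇒ i+i/i   [V -> i]

E ⇒ E/A ⇒ A/A ⇒ A+V/A ⇒ V+V/A ⇒ i+V/A ⇒ i+i/A ⇒ i+i/V ⇒ i+i/i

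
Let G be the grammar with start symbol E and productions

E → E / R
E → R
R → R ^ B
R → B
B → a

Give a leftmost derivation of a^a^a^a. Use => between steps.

E => R   [E → R]
R => R^B   [R → R ^ B]
R^B => R^B^B   [R → R ^ B]
R^B^B => R^B^B^B   [R → R ^ B]
R^B^B^B => B^B^B^B   [R → B]
B^B^B^B => a^B^B^B   [B → a]
a^B^B^B => a^a^B^B   [B → a]
a^a^B^B => a^a^a^B   [B → a]
a^a^a^B => a^a^a^a   [B → a]

E=>R=>R^B=>R^B^B=>R^B^B^B=>B^B^B^B=>a^B^B^B=>a^a^B^B=>a^a^a^B=>a^a^a^a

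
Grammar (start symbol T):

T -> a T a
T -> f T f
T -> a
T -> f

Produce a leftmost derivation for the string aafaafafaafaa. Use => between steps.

T=>aTa=>aaTaa=>aafTfaa=>aafaTafaa=>aafaaTaafaa=>aafaafTfaafaa=>aafaafafaafaa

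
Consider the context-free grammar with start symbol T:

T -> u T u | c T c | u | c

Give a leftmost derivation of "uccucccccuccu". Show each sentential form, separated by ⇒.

T⇒uTu⇒ucTcu⇒uccTccu⇒uccuTuccu⇒uccucTcuccu⇒uccuccTccuccu⇒uccucccccuccu

T ⇒ uTu   [T -> u T u]
uTu ⇒ ucTcu   [T -> c T c]
ucTcu ⇒ uccTccu   [T -> c T c]
uccTccu ⇒ uccuTuccu   [T -> u T u]
uccuTuccu ⇒ uccucTcuccu   [T -> c T c]
uccucTcuccu ⇒ uccuccTccuccu   [T -> c T c]
uccuccTccuccu ⇒ uccucccccuccu   [T -> c]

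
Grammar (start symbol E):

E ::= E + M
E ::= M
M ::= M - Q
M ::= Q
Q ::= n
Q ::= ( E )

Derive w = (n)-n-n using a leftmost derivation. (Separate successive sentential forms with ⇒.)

E ⇒ M ⇒ M-Q ⇒ M-Q-Q ⇒ Q-Q-Q ⇒ (E)-Q-Q ⇒ (M)-Q-Q ⇒ (Q)-Q-Q ⇒ (n)-Q-Q ⇒ (n)-n-Q ⇒ (n)-n-n

E ⇒ M   [E ::= M]
M ⇒ M-Q   [M ::= M - Q]
M-Q ⇒ M-Q-Q   [M ::= M - Q]
M-Q-Q ⇒ Q-Q-Q   [M ::= Q]
Q-Q-Q ⇒ (E)-Q-Q   [Q ::= ( E )]
(E)-Q-Q ⇒ (M)-Q-Q   [E ::= M]
(M)-Q-Q ⇒ (Q)-Q-Q   [M ::= Q]
(Q)-Q-Q ⇒ (n)-Q-Q   [Q ::= n]
(n)-Q-Q ⇒ (n)-n-Q   [Q ::= n]
(n)-n-Q ⇒ (n)-n-n   [Q ::= n]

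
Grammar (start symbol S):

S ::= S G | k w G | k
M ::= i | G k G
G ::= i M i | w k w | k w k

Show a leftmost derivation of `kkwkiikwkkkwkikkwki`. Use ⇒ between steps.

S ⇒ SG   [S ::= S G]
SG ⇒ SGG   [S ::= S G]
SGG ⇒ kGG   [S ::= k]
kGG ⇒ kkwkG   [G ::= k w k]
kkwkG ⇒ kkwkiMi   [G ::= i M i]
kkwkiMi ⇒ kkwkiGkGi   [M ::= G k G]
kkwkiGkGi ⇒ kkwkiiMikGi   [G ::= i M i]
kkwkiiMikGi ⇒ kkwkiiGkGikGi   [M ::= G k G]
kkwkiiGkGikGi ⇒ kkwkiikwkkGikGi   [G ::= k w k]
kkwkiikwkkGikGi ⇒ kkwkiikwkkkwkikGi   [G ::= k w k]
kkwkiikwkkkwkikGi ⇒ kkwkiikwkkkwkikkwki   [G ::= k w k]

S ⇒ SG ⇒ SGG ⇒ kGG ⇒ kkwkG ⇒ kkwkiMi ⇒ kkwkiGkGi ⇒ kkwkiiMikGi ⇒ kkwkiiGkGikGi ⇒ kkwkiikwkkGikGi ⇒ kkwkiikwkkkwkikGi ⇒ kkwkiikwkkkwkikkwki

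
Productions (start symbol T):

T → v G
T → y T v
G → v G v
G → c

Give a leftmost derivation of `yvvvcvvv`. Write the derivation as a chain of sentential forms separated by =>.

T=>yTv=>yvGv=>yvvGvv=>yvvvGvvv=>yvvvcvvv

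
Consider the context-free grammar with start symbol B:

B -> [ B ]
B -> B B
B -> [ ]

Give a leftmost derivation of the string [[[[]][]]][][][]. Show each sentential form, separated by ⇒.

B ⇒ BB ⇒ BBB ⇒ BBBB ⇒ [B]BBB ⇒ [[B]]BBB ⇒ [[BB]]BBB ⇒ [[[B]B]]BBB ⇒ [[[[]]B]]BBB ⇒ [[[[]][]]]BBB ⇒ [[[[]][]]][]BB ⇒ [[[[]][]]][][]B ⇒ [[[[]][]]][][][]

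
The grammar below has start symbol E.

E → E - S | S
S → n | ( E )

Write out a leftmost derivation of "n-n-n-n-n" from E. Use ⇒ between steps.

E ⇒ E-S ⇒ E-S-S ⇒ E-S-S-S ⇒ E-S-S-S-S ⇒ S-S-S-S-S ⇒ n-S-S-S-S ⇒ n-n-S-S-S ⇒ n-n-n-S-S ⇒ n-n-n-n-S ⇒ n-n-n-n-n

E ⇒ E-S   [E → E - S]
E-S ⇒ E-S-S   [E → E - S]
E-S-S ⇒ E-S-S-S   [E → E - S]
E-S-S-S ⇒ E-S-S-S-S   [E → E - S]
E-S-S-S-S ⇒ S-S-S-S-S   [E → S]
S-S-S-S-S ⇒ n-S-S-S-S   [S → n]
n-S-S-S-S ⇒ n-n-S-S-S   [S → n]
n-n-S-S-S ⇒ n-n-n-S-S   [S → n]
n-n-n-S-S ⇒ n-n-n-n-S   [S → n]
n-n-n-n-S ⇒ n-n-n-n-n   [S → n]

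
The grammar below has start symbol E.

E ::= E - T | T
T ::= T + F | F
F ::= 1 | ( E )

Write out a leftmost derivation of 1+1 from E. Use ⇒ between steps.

E ⇒ T   [E ::= T]
T ⇒ T+F   [T ::= T + F]
T+F ⇒ F+F   [T ::= F]
F+F ⇒ 1+F   [F ::= 1]
1+F ⇒ 1+1   [F ::= 1]

E ⇒ T ⇒ T+F ⇒ F+F ⇒ 1+F ⇒ 1+1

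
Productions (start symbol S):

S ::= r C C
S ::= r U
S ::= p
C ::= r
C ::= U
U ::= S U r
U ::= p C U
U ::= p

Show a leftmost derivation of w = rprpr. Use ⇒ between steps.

S ⇒ rCC ⇒ rUC ⇒ rpCUC ⇒ rprUC ⇒ rprpC ⇒ rprpr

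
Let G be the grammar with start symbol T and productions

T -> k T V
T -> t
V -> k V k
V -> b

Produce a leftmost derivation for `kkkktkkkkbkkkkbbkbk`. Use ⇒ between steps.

T ⇒ kTV ⇒ kkTVV ⇒ kkkTVVV ⇒ kkkkTVVVV ⇒ kkkktVVVV ⇒ kkkktkVkVVV ⇒ kkkktkkVkkVVV ⇒ kkkktkkkVkkkVVV ⇒ kkkktkkkkVkkkkVVV ⇒ kkkktkkkkbkkkkVVV ⇒ kkkktkkkkbkkkkbVV ⇒ kkkktkkkkbkkkkbbV ⇒ kkkktkkkkbkkkkbbkVk ⇒ kkkktkkkkbkkkkbbkbk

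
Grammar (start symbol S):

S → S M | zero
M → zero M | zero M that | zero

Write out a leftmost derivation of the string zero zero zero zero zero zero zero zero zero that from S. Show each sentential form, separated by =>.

S => S M   [S → S M]
S M => S M M   [S → S M]
S M M => S M M M   [S → S M]
S M M M => zero M M M   [S → zero]
zero M M M => zero zero M M M   [M → zero M]
zero zero M M M => zero zero zero M M M   [M → zero M]
zero zero zero M M M => zero zero zero zero M M   [M → zero]
zero zero zero zero M M => zero zero zero zero zero M   [M → zero]
zero zero zero zero zero M => zero zero zero zero zero zero M that   [M → zero M that]
zero zero zero zero zero zero M that => zero zero zero zero zero zero zero M that   [M → zero M]
zero zero zero zero zero zero zero M that => zero zero zero zero zero zero zero zero M that   [M → zero M]
zero zero zero zero zero zero zero zero M that => zero zero zero zero zero zero zero zero zero that   [M → zero]

S => S M => S M M => S M M M => zero M M M => zero zero M M M => zero zero zero M M M => zero zero zero zero M M => zero zero zero zero zero M => zero zero zero zero zero zero M that => zero zero zero zero zero zero zero M that => zero zero zero zero zero zero zero zero M that => zero zero zero zero zero zero zero zero zero that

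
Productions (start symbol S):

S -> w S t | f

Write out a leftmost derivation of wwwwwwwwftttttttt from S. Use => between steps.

S=>wSt=>wwStt=>wwwSttt=>wwwwStttt=>wwwwwSttttt=>wwwwwwStttttt=>wwwwwwwSttttttt=>wwwwwwwwStttttttt=>wwwwwwwwftttttttt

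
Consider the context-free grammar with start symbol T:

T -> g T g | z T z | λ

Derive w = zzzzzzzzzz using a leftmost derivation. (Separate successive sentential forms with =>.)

T => zTz   [T -> z T z]
zTz => zzTzz   [T -> z T z]
zzTzz => zzzTzzz   [T -> z T z]
zzzTzzz => zzzzTzzzz   [T -> z T z]
zzzzTzzzz => zzzzzTzzzzz   [T -> z T z]
zzzzzTzzzzz => zzzzzzzzzz   [T -> λ]

T => zTz => zzTzz => zzzTzzz => zzzzTzzzz => zzzzzTzzzzz => zzzzzzzzzz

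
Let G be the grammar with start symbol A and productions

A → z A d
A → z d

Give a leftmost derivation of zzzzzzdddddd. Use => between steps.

A => zAd   [A → z A d]
zAd => zzAdd   [A → z A d]
zzAdd => zzzAddd   [A → z A d]
zzzAddd => zzzzAdddd   [A → z A d]
zzzzAdddd => zzzzzAddddd   [A → z A d]
zzzzzAddddd => zzzzzzdddddd   [A → z d]

A => zAd => zzAdd => zzzAddd => zzzzAdddd => zzzzzAddddd => zzzzzzdddddd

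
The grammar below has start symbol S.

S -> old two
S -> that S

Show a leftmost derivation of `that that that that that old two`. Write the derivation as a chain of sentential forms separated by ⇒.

S ⇒ that S   [S -> that S]
that S ⇒ that that S   [S -> that S]
that that S ⇒ that that that S   [S -> that S]
that that that S ⇒ that that that that S   [S -> that S]
that that that that S ⇒ that that that that that S   [S -> that S]
that that that that that S ⇒ that that that that that old two   [S -> old two]

S ⇒ that S ⇒ that that S ⇒ that that that S ⇒ that that that that S ⇒ that that that that that S ⇒ that that that that that old two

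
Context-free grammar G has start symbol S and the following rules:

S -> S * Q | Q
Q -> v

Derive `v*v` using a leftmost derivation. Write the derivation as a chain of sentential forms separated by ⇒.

S⇒S*Q⇒Q*Q⇒v*Q⇒v*v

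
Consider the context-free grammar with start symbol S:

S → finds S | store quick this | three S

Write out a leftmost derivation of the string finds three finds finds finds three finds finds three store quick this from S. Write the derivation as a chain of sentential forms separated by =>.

S => finds S => finds three S => finds three finds S => finds three finds finds S => finds three finds finds finds S => finds three finds finds finds three S => finds three finds finds finds three finds S => finds three finds finds finds three finds finds S => finds three finds finds finds three finds finds three S => finds three finds finds finds three finds finds three store quick this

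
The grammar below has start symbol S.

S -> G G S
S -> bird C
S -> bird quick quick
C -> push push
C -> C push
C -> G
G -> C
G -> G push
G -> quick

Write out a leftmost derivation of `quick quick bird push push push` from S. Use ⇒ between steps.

S ⇒ G G S ⇒ quick G S ⇒ quick quick S ⇒ quick quick bird C ⇒ quick quick bird C push ⇒ quick quick bird push push push

S ⇒ G G S   [S -> G G S]
G G S ⇒ quick G S   [G -> quick]
quick G S ⇒ quick quick S   [G -> quick]
quick quick S ⇒ quick quick bird C   [S -> bird C]
quick quick bird C ⇒ quick quick bird C push   [C -> C push]
quick quick bird C push ⇒ quick quick bird push push push   [C -> push push]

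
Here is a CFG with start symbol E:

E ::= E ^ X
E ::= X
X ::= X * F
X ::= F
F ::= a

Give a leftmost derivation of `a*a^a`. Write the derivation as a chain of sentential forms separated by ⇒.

E ⇒ E^X ⇒ X^X ⇒ X*F^X ⇒ F*F^X ⇒ a*F^X ⇒ a*a^X ⇒ a*a^F ⇒ a*a^a

E ⇒ E^X   [E ::= E ^ X]
E^X ⇒ X^X   [E ::= X]
X^X ⇒ X*F^X   [X ::= X * F]
X*F^X ⇒ F*F^X   [X ::= F]
F*F^X ⇒ a*F^X   [F ::= a]
a*F^X ⇒ a*a^X   [F ::= a]
a*a^X ⇒ a*a^F   [X ::= F]
a*a^F ⇒ a*a^a   [F ::= a]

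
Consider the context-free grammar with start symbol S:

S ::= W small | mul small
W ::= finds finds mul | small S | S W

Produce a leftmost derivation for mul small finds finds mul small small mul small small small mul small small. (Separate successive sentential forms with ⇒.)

S ⇒ W small ⇒ S W small ⇒ W small W small ⇒ S W small W small ⇒ W small W small W small ⇒ S W small W small W small ⇒ mul small W small W small W small ⇒ mul small finds finds mul small W small W small ⇒ mul small finds finds mul small small S small W small ⇒ mul small finds finds mul small small mul small small W small ⇒ mul small finds finds mul small small mul small small small S small ⇒ mul small finds finds mul small small mul small small small mul small small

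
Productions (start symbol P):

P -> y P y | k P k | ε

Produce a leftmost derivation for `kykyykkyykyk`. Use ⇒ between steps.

P ⇒ kPk ⇒ kyPyk ⇒ kykPkyk ⇒ kykyPykyk ⇒ kykyyPyykyk ⇒ kykyykPkyykyk ⇒ kykyykkyykyk

P ⇒ kPk   [P -> k P k]
kPk ⇒ kyPyk   [P -> y P y]
kyPyk ⇒ kykPkyk   [P -> k P k]
kykPkyk ⇒ kykyPykyk   [P -> y P y]
kykyPykyk ⇒ kykyyPyykyk   [P -> y P y]
kykyyPyykyk ⇒ kykyykPkyykyk   [P -> k P k]
kykyykPkyykyk ⇒ kykyykkyykyk   [P -> ε]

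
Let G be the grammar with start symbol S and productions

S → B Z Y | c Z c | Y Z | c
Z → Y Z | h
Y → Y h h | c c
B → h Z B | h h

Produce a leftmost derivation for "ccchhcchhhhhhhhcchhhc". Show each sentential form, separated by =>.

S => cZc   [S → c Z c]
cZc => cYZc   [Z → Y Z]
cYZc => cYhhZc   [Y → Y h h]
cYhhZc => ccchhZc   [Y → c c]
ccchhZc => ccchhYZc   [Z → Y Z]
ccchhYZc => ccchhYhhZc   [Y → Y h h]
ccchhYhhZc => ccchhYhhhhZc   [Y → Y h h]
ccchhYhhhhZc => ccchhYhhhhhhZc   [Y → Y h h]
ccchhYhhhhhhZc => ccchhYhhhhhhhhZc   [Y → Y h h]
ccchhYhhhhhhhhZc => ccchhcchhhhhhhhZc   [Y → c c]
ccchhcchhhhhhhhZc => ccchhcchhhhhhhhYZc   [Z → Y Z]
ccchhcchhhhhhhhYZc => ccchhcchhhhhhhhYhhZc   [Y → Y h h]
ccchhcchhhhhhhhYhhZc => ccchhcchhhhhhhhcchhZc   [Y → c c]
ccchhcchhhhhhhhcchhZc => ccchhcchhhhhhhhcchhhc   [Z → h]

S => cZc => cYZc => cYhhZc => ccchhZc => ccchhYZc => ccchhYhhZc => ccchhYhhhhZc => ccchhYhhhhhhZc => ccchhYhhhhhhhhZc => ccchhcchhhhhhhhZc => ccchhcchhhhhhhhYZc => ccchhcchhhhhhhhYhhZc => ccchhcchhhhhhhhcchhZc => ccchhcchhhhhhhhcchhhc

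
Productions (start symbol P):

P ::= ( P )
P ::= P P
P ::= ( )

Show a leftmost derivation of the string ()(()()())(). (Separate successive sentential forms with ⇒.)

P ⇒ PP   [P ::= P P]
PP ⇒ PPP   [P ::= P P]
PPP ⇒ ()PP   [P ::= ( )]
()PP ⇒ ()(P)P   [P ::= ( P )]
()(P)P ⇒ ()(PP)P   [P ::= P P]
()(PP)P ⇒ ()(PPP)P   [P ::= P P]
()(PPP)P ⇒ ()(()PP)P   [P ::= ( )]
()(()PP)P ⇒ ()(()()P)P   [P ::= ( )]
()(()()P)P ⇒ ()(()()())P   [P ::= ( )]
()(()()())P ⇒ ()(()()())()   [P ::= ( )]

P⇒PP⇒PPP⇒()PP⇒()(P)P⇒()(PP)P⇒()(PPP)P⇒()(()PP)P⇒()(()()P)P⇒()(()()())P⇒()(()()())()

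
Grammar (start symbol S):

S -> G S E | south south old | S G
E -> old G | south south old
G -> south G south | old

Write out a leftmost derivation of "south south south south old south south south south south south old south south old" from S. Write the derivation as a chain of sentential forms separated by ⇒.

S ⇒ G S E ⇒ south G south S E ⇒ south south G south south S E ⇒ south south south G south south south S E ⇒ south south south south G south south south south S E ⇒ south south south south old south south south south S E ⇒ south south south south old south south south south south south old E ⇒ south south south south old south south south south south south old south south old

S ⇒ G S E   [S -> G S E]
G S E ⇒ south G south S E   [G -> south G south]
south G south S E ⇒ south south G south south S E   [G -> south G south]
south south G south south S E ⇒ south south south G south south south S E   [G -> south G south]
south south south G south south south S E ⇒ south south south south G south south south south S E   [G -> south G south]
south south south south G south south south south S E ⇒ south south south south old south south south south S E   [G -> old]
south south south south old south south south south S E ⇒ south south south south old south south south south south south old E   [S -> south south old]
south south south south old south south south south south south old E ⇒ south south south south old south south south south south south old south south old   [E -> south south old]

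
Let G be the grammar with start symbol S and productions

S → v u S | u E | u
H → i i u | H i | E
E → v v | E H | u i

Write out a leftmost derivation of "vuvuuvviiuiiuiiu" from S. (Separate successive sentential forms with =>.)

S=>vuS=>vuvuS=>vuvuuE=>vuvuuEH=>vuvuuEHH=>vuvuuEHHH=>vuvuuvvHHH=>vuvuuvviiuHH=>vuvuuvviiuiiuH=>vuvuuvviiuiiuiiu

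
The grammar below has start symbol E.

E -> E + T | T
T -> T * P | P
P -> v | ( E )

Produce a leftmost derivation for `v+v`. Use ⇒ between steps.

E ⇒ E+T   [E -> E + T]
E+T ⇒ T+T   [E -> T]
T+T ⇒ P+T   [T -> P]
P+T ⇒ v+T   [P -> v]
v+T ⇒ v+P   [T -> P]
v+P ⇒ v+v   [P -> v]

E ⇒ E+T ⇒ T+T ⇒ P+T ⇒ v+T ⇒ v+P ⇒ v+v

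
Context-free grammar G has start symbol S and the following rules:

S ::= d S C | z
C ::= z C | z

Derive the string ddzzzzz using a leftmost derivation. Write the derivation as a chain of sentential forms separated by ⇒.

S ⇒ dSC ⇒ ddSCC ⇒ ddzCC ⇒ ddzzCC ⇒ ddzzzCC ⇒ ddzzzzC ⇒ ddzzzzz

S ⇒ dSC   [S ::= d S C]
dSC ⇒ ddSCC   [S ::= d S C]
ddSCC ⇒ ddzCC   [S ::= z]
ddzCC ⇒ ddzzCC   [C ::= z C]
ddzzCC ⇒ ddzzzCC   [C ::= z C]
ddzzzCC ⇒ ddzzzzC   [C ::= z]
ddzzzzC ⇒ ddzzzzz   [C ::= z]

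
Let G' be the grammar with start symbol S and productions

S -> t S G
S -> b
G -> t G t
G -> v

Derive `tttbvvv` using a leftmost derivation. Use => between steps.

S => tSG => ttSGG => tttSGGG => tttbGGG => tttbvGG => tttbvvG => tttbvvv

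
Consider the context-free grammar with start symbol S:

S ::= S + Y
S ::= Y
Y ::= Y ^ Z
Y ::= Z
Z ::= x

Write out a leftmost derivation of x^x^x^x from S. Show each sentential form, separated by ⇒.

S ⇒ Y ⇒ Y^Z ⇒ Y^Z^Z ⇒ Y^Z^Z^Z ⇒ Z^Z^Z^Z ⇒ x^Z^Z^Z ⇒ x^x^Z^Z ⇒ x^x^x^Z ⇒ x^x^x^x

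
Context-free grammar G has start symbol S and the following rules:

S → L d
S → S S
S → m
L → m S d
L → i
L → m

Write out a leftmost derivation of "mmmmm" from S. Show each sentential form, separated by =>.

S => SS => SSS => SSSS => SSSSS => mSSSS => mmSSS => mmmSS => mmmmS => mmmmm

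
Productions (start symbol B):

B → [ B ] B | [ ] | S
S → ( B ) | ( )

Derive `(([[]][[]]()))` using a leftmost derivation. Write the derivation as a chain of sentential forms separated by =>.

B => S => (B) => (S) => ((B)) => (([B]B)) => (([[]]B)) => (([[]][B]B)) => (([[]][[]]B)) => (([[]][[]]S)) => (([[]][[]]()))

B => S   [B → S]
S => (B)   [S → ( B )]
(B) => (S)   [B → S]
(S) => ((B))   [S → ( B )]
((B)) => (([B]B))   [B → [ B ] B]
(([B]B)) => (([[]]B))   [B → [ ]]
(([[]]B)) => (([[]][B]B))   [B → [ B ] B]
(([[]][B]B)) => (([[]][[]]B))   [B → [ ]]
(([[]][[]]B)) => (([[]][[]]S))   [B → S]
(([[]][[]]S)) => (([[]][[]]()))   [S → ( )]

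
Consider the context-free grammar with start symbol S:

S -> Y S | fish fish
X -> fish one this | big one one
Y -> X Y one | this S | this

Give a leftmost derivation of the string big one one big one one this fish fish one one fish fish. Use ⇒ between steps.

S ⇒ Y S ⇒ X Y one S ⇒ big one one Y one S ⇒ big one one X Y one one S ⇒ big one one big one one Y one one S ⇒ big one one big one one this S one one S ⇒ big one one big one one this fish fish one one S ⇒ big one one big one one this fish fish one one fish fish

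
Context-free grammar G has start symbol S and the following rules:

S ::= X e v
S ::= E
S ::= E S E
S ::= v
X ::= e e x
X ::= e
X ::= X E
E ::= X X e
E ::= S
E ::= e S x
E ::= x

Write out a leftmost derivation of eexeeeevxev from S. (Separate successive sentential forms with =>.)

S=>Xev=>XEev=>XEEev=>eexEEev=>eexXXeEev=>eexeXeEev=>eexeeeEev=>eexeeeeSxev=>eexeeeevxev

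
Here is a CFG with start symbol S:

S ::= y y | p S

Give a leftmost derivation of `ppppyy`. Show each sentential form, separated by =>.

S=>pS=>ppS=>pppS=>ppppS=>ppppyy

S => pS   [S ::= p S]
pS => ppS   [S ::= p S]
ppS => pppS   [S ::= p S]
pppS => ppppS   [S ::= p S]
ppppS => ppppyy   [S ::= y y]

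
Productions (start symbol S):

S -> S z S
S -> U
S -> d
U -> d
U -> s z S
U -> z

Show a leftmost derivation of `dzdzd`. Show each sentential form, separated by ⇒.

S ⇒ SzS ⇒ dzS ⇒ dzSzS ⇒ dzUzS ⇒ dzdzS ⇒ dzdzd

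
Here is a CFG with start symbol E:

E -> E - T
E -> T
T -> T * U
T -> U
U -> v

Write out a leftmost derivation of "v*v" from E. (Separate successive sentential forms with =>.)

E => T => T*U => U*U => v*U => v*v

E => T   [E -> T]
T => T*U   [T -> T * U]
T*U => U*U   [T -> U]
U*U => v*U   [U -> v]
v*U => v*v   [U -> v]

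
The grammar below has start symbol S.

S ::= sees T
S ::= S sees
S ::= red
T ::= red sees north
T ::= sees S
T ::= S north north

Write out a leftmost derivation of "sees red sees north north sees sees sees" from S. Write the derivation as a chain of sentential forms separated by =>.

S => S sees   [S ::= S sees]
S sees => S sees sees   [S ::= S sees]
S sees sees => S sees sees sees   [S ::= S sees]
S sees sees sees => sees T sees sees sees   [S ::= sees T]
sees T sees sees sees => sees S north north sees sees sees   [T ::= S north north]
sees S north north sees sees sees => sees S sees north north sees sees sees   [S ::= S sees]
sees S sees north north sees sees sees => sees red sees north north sees sees sees   [S ::= red]

S => S sees => S sees sees => S sees sees sees => sees T sees sees sees => sees S north north sees sees sees => sees S sees north north sees sees sees => sees red sees north north sees sees sees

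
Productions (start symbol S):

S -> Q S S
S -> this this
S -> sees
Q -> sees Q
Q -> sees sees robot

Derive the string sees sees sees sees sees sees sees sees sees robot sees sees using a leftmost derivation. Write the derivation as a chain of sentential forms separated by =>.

S => Q S S => sees Q S S => sees sees Q S S => sees sees sees Q S S => sees sees sees sees Q S S => sees sees sees sees sees Q S S => sees sees sees sees sees sees Q S S => sees sees sees sees sees sees sees Q S S => sees sees sees sees sees sees sees sees sees robot S S => sees sees sees sees sees sees sees sees sees robot sees S => sees sees sees sees sees sees sees sees sees robot sees sees

S => Q S S   [S -> Q S S]
Q S S => sees Q S S   [Q -> sees Q]
sees Q S S => sees sees Q S S   [Q -> sees Q]
sees sees Q S S => sees sees sees Q S S   [Q -> sees Q]
sees sees sees Q S S => sees sees sees sees Q S S   [Q -> sees Q]
sees sees sees sees Q S S => sees sees sees sees sees Q S S   [Q -> sees Q]
sees sees sees sees sees Q S S => sees sees sees sees sees sees Q S S   [Q -> sees Q]
sees sees sees sees sees sees Q S S => sees sees sees sees sees sees sees Q S S   [Q -> sees Q]
sees sees sees sees sees sees sees Q S S => sees sees sees sees sees sees sees sees sees robot S S   [Q -> sees sees robot]
sees sees sees sees sees sees sees sees sees robot S S => sees sees sees sees sees sees sees sees sees robot sees S   [S -> sees]
sees sees sees sees sees sees sees sees sees robot sees S => sees sees sees sees sees sees sees sees sees robot sees sees   [S -> sees]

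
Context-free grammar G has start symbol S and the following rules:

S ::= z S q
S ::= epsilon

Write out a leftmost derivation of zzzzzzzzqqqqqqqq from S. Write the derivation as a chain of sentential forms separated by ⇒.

S ⇒ zSq   [S ::= z S q]
zSq ⇒ zzSqq   [S ::= z S q]
zzSqq ⇒ zzzSqqq   [S ::= z S q]
zzzSqqq ⇒ zzzzSqqqq   [S ::= z S q]
zzzzSqqqq ⇒ zzzzzSqqqqq   [S ::= z S q]
zzzzzSqqqqq ⇒ zzzzzzSqqqqqq   [S ::= z S q]
zzzzzzSqqqqqq ⇒ zzzzzzzSqqqqqqq   [S ::= z S q]
zzzzzzzSqqqqqqq ⇒ zzzzzzzzSqqqqqqqq   [S ::= z S q]
zzzzzzzzSqqqqqqqq ⇒ zzzzzzzzqqqqqqqq   [S ::= epsilon]

S ⇒ zSq ⇒ zzSqq ⇒ zzzSqqq ⇒ zzzzSqqqq ⇒ zzzzzSqqqqq ⇒ zzzzzzSqqqqqq ⇒ zzzzzzzSqqqqqqq ⇒ zzzzzzzzSqqqqqqqq ⇒ zzzzzzzzqqqqqqqq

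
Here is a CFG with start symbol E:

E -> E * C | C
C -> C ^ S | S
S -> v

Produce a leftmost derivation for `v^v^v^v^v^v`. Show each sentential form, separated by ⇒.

E ⇒ C   [E -> C]
C ⇒ C^S   [C -> C ^ S]
C^S ⇒ C^S^S   [C -> C ^ S]
C^S^S ⇒ C^S^S^S   [C -> C ^ S]
C^S^S^S ⇒ C^S^S^S^S   [C -> C ^ S]
C^S^S^S^S ⇒ C^S^S^S^S^S   [C -> C ^ S]
C^S^S^S^S^S ⇒ S^S^S^S^S^S   [C -> S]
S^S^S^S^S^S ⇒ v^S^S^S^S^S   [S -> v]
v^S^S^S^S^S ⇒ v^v^S^S^S^S   [S -> v]
v^v^S^S^S^S ⇒ v^v^v^S^S^S   [S -> v]
v^v^v^S^S^S ⇒ v^v^v^v^S^S   [S -> v]
v^v^v^v^S^S ⇒ v^v^v^v^v^S   [S -> v]
v^v^v^v^v^S ⇒ v^v^v^v^v^v   [S -> v]

E⇒C⇒C^S⇒C^S^S⇒C^S^S^S⇒C^S^S^S^S⇒C^S^S^S^S^S⇒S^S^S^S^S^S⇒v^S^S^S^S^S⇒v^v^S^S^S^S⇒v^v^v^S^S^S⇒v^v^v^v^S^S⇒v^v^v^v^v^S⇒v^v^v^v^v^v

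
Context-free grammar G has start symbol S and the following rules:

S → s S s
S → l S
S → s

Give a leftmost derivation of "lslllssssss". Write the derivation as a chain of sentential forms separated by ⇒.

S⇒lS⇒lsSs⇒lslSs⇒lsllSs⇒lslllSs⇒lslllsSss⇒lslllssSsss⇒lslllssssss

S ⇒ lS   [S → l S]
lS ⇒ lsSs   [S → s S s]
lsSs ⇒ lslSs   [S → l S]
lslSs ⇒ lsllSs   [S → l S]
lsllSs ⇒ lslllSs   [S → l S]
lslllSs ⇒ lslllsSss   [S → s S s]
lslllsSss ⇒ lslllssSsss   [S → s S s]
lslllssSsss ⇒ lslllssssss   [S → s]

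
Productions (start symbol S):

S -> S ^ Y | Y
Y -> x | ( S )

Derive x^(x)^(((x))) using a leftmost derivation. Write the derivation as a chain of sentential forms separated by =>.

S => S^Y => S^Y^Y => Y^Y^Y => x^Y^Y => x^(S)^Y => x^(Y)^Y => x^(x)^Y => x^(x)^(S) => x^(x)^(Y) => x^(x)^((S)) => x^(x)^((Y)) => x^(x)^(((S))) => x^(x)^(((Y))) => x^(x)^(((x)))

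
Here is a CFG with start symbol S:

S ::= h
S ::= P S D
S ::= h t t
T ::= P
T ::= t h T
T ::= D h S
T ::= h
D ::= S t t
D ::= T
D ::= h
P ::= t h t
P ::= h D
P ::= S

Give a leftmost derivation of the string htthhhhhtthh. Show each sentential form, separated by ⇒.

S⇒PSD⇒SSD⇒httSD⇒httPSDD⇒htthDSDD⇒htthTSDD⇒htthDhSSDD⇒htthhhSSDD⇒htthhhhSDD⇒htthhhhhttDD⇒htthhhhhtthD⇒htthhhhhtthh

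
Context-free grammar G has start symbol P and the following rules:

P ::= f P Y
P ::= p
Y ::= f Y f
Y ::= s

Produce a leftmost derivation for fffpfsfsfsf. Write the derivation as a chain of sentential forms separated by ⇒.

P ⇒ fPY   [P ::= f P Y]
fPY ⇒ ffPYY   [P ::= f P Y]
ffPYY ⇒ fffPYYY   [P ::= f P Y]
fffPYYY ⇒ fffpYYY   [P ::= p]
fffpYYY ⇒ fffpfYfYY   [Y ::= f Y f]
fffpfYfYY ⇒ fffpfsfYY   [Y ::= s]
fffpfsfYY ⇒ fffpfsfsY   [Y ::= s]
fffpfsfsY ⇒ fffpfsfsfYf   [Y ::= f Y f]
fffpfsfsfYf ⇒ fffpfsfsfsf   [Y ::= s]

P ⇒ fPY ⇒ ffPYY ⇒ fffPYYY ⇒ fffpYYY ⇒ fffpfYfYY ⇒ fffpfsfYY ⇒ fffpfsfsY ⇒ fffpfsfsfYf ⇒ fffpfsfsfsf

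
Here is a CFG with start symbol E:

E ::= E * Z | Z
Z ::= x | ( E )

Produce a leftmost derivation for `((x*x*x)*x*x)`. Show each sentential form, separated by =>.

E => Z   [E ::= Z]
Z => (E)   [Z ::= ( E )]
(E) => (E*Z)   [E ::= E * Z]
(E*Z) => (E*Z*Z)   [E ::= E * Z]
(E*Z*Z) => (Z*Z*Z)   [E ::= Z]
(Z*Z*Z) => ((E)*Z*Z)   [Z ::= ( E )]
((E)*Z*Z) => ((E*Z)*Z*Z)   [E ::= E * Z]
((E*Z)*Z*Z) => ((E*Z*Z)*Z*Z)   [E ::= E * Z]
((E*Z*Z)*Z*Z) => ((Z*Z*Z)*Z*Z)   [E ::= Z]
((Z*Z*Z)*Z*Z) => ((x*Z*Z)*Z*Z)   [Z ::= x]
((x*Z*Z)*Z*Z) => ((x*x*Z)*Z*Z)   [Z ::= x]
((x*x*Z)*Z*Z) => ((x*x*x)*Z*Z)   [Z ::= x]
((x*x*x)*Z*Z) => ((x*x*x)*x*Z)   [Z ::= x]
((x*x*x)*x*Z) => ((x*x*x)*x*x)   [Z ::= x]

E=>Z=>(E)=>(E*Z)=>(E*Z*Z)=>(Z*Z*Z)=>((E)*Z*Z)=>((E*Z)*Z*Z)=>((E*Z*Z)*Z*Z)=>((Z*Z*Z)*Z*Z)=>((x*Z*Z)*Z*Z)=>((x*x*Z)*Z*Z)=>((x*x*x)*Z*Z)=>((x*x*x)*x*Z)=>((x*x*x)*x*x)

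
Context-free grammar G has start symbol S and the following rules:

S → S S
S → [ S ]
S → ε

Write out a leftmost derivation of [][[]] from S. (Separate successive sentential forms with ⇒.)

S ⇒ SS ⇒ [S]S ⇒ []S ⇒ [][S] ⇒ [][SS] ⇒ [][[S]S] ⇒ [][[]S] ⇒ [][[]]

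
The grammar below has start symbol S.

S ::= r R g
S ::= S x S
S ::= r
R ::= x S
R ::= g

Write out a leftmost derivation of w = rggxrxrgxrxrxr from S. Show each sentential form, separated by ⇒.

S⇒SxS⇒rRgxS⇒rggxS⇒rggxSxS⇒rggxSxSxS⇒rggxSxSxSxS⇒rggxrRgxSxSxS⇒rggxrxSgxSxSxS⇒rggxrxrgxSxSxS⇒rggxrxrgxrxSxS⇒rggxrxrgxrxrxS⇒rggxrxrgxrxrxr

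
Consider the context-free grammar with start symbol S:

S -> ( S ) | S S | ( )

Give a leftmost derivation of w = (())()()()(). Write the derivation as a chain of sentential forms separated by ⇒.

S ⇒ SS   [S -> S S]
SS ⇒ (S)S   [S -> ( S )]
(S)S ⇒ (())S   [S -> ( )]
(())S ⇒ (())SS   [S -> S S]
(())SS ⇒ (())SSS   [S -> S S]
(())SSS ⇒ (())SSSS   [S -> S S]
(())SSSS ⇒ (())()SSS   [S -> ( )]
(())()SSS ⇒ (())()()SS   [S -> ( )]
(())()()SS ⇒ (())()()()S   [S -> ( )]
(())()()()S ⇒ (())()()()()   [S -> ( )]

S ⇒ SS ⇒ (S)S ⇒ (())S ⇒ (())SS ⇒ (())SSS ⇒ (())SSSS ⇒ (())()SSS ⇒ (())()()SS ⇒ (())()()()S ⇒ (())()()()()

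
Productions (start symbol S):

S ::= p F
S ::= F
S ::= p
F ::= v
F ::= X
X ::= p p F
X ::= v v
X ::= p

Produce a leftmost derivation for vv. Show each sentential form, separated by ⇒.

S⇒F⇒X⇒vv

S ⇒ F   [S ::= F]
F ⇒ X   [F ::= X]
X ⇒ vv   [X ::= v v]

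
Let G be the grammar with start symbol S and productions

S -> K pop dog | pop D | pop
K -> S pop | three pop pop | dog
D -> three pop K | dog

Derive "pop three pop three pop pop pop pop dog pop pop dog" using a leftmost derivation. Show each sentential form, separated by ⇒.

S ⇒ K pop dog ⇒ S pop pop dog ⇒ K pop dog pop pop dog ⇒ S pop pop dog pop pop dog ⇒ pop D pop pop dog pop pop dog ⇒ pop three pop K pop pop dog pop pop dog ⇒ pop three pop three pop pop pop pop dog pop pop dog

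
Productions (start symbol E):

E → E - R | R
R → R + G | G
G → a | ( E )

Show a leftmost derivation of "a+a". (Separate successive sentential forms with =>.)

E=>R=>R+G=>G+G=>a+G=>a+a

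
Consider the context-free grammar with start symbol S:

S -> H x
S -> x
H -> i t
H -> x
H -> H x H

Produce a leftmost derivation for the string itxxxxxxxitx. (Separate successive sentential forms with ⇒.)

S ⇒ Hx   [S -> H x]
Hx ⇒ HxHx   [H -> H x H]
HxHx ⇒ HxHxHx   [H -> H x H]
HxHxHx ⇒ itxHxHx   [H -> i t]
itxHxHx ⇒ itxxxHx   [H -> x]
itxxxHx ⇒ itxxxHxHx   [H -> H x H]
itxxxHxHx ⇒ itxxxHxHxHx   [H -> H x H]
itxxxHxHxHx ⇒ itxxxxxHxHx   [H -> x]
itxxxxxHxHx ⇒ itxxxxxxxHx   [H -> x]
itxxxxxxxHx ⇒ itxxxxxxxitx   [H -> i t]

S ⇒ Hx ⇒ HxHx ⇒ HxHxHx ⇒ itxHxHx ⇒ itxxxHx ⇒ itxxxHxHx ⇒ itxxxHxHxHx ⇒ itxxxxxHxHx ⇒ itxxxxxxxHx ⇒ itxxxxxxxitx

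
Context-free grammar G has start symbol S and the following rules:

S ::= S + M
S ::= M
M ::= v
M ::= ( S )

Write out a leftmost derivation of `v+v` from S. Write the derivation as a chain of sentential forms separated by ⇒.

S ⇒ S+M   [S ::= S + M]
S+M ⇒ M+M   [S ::= M]
M+M ⇒ v+M   [M ::= v]
v+M ⇒ v+v   [M ::= v]

S ⇒ S+M ⇒ M+M ⇒ v+M ⇒ v+v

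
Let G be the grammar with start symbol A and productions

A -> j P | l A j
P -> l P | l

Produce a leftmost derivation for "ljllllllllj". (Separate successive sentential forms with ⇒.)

A⇒lAj⇒ljPj⇒ljlPj⇒ljllPj⇒ljlllPj⇒ljllllPj⇒ljlllllPj⇒ljllllllPj⇒ljlllllllPj⇒ljllllllllj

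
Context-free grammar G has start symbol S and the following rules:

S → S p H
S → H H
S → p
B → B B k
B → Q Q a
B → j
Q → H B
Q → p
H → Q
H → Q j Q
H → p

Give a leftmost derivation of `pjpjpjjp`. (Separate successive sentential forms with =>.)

S => HH => QjQH => pjQH => pjHBH => pjQBH => pjHBBH => pjQjQBBH => pjpjQBBH => pjpjpBBH => pjpjpjBH => pjpjpjjH => pjpjpjjp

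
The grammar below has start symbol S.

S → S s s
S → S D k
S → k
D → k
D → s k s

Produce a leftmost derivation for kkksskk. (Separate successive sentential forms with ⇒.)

S ⇒ SDk   [S → S D k]
SDk ⇒ SssDk   [S → S s s]
SssDk ⇒ SDkssDk   [S → S D k]
SDkssDk ⇒ kDkssDk   [S → k]
kDkssDk ⇒ kkkssDk   [D → k]
kkkssDk ⇒ kkksskk   [D → k]

S ⇒ SDk ⇒ SssDk ⇒ SDkssDk ⇒ kDkssDk ⇒ kkkssDk ⇒ kkksskk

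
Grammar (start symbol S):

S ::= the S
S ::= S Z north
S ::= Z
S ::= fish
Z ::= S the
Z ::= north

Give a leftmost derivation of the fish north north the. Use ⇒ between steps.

S ⇒ Z   [S ::= Z]
Z ⇒ S the   [Z ::= S the]
S the ⇒ S Z north the   [S ::= S Z north]
S Z north the ⇒ the S Z north the   [S ::= the S]
the S Z north the ⇒ the fish Z north the   [S ::= fish]
the fish Z north the ⇒ the fish north north the   [Z ::= north]

S ⇒ Z ⇒ S the ⇒ S Z north the ⇒ the S Z north the ⇒ the fish Z north the ⇒ the fish north north the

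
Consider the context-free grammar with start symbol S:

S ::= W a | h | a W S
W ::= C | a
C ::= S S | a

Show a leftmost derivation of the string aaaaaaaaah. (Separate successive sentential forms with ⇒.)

S ⇒ aWS ⇒ aaS ⇒ aaaWS ⇒ aaaCS ⇒ aaaSSS ⇒ aaaWaSS ⇒ aaaaaSS ⇒ aaaaaaWSS ⇒ aaaaaaaSS ⇒ aaaaaaaWaS ⇒ aaaaaaaaaS ⇒ aaaaaaaaah

S ⇒ aWS   [S ::= a W S]
aWS ⇒ aaS   [W ::= a]
aaS ⇒ aaaWS   [S ::= a W S]
aaaWS ⇒ aaaCS   [W ::= C]
aaaCS ⇒ aaaSSS   [C ::= S S]
aaaSSS ⇒ aaaWaSS   [S ::= W a]
aaaWaSS ⇒ aaaaaSS   [W ::= a]
aaaaaSS ⇒ aaaaaaWSS   [S ::= a W S]
aaaaaaWSS ⇒ aaaaaaaSS   [W ::= a]
aaaaaaaSS ⇒ aaaaaaaWaS   [S ::= W a]
aaaaaaaWaS ⇒ aaaaaaaaaS   [W ::= a]
aaaaaaaaaS ⇒ aaaaaaaaah   [S ::= h]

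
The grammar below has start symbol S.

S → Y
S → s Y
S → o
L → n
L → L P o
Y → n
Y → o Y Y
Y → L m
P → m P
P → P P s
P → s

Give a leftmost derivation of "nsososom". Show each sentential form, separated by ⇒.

S⇒Y⇒Lm⇒LPom⇒LPoPom⇒LPoPoPom⇒nPoPoPom⇒nsoPoPom⇒nsosoPom⇒nsososom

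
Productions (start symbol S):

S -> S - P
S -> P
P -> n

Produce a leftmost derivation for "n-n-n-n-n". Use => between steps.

S => S-P => S-P-P => S-P-P-P => S-P-P-P-P => P-P-P-P-P => n-P-P-P-P => n-n-P-P-P => n-n-n-P-P => n-n-n-n-P => n-n-n-n-n

S => S-P   [S -> S - P]
S-P => S-P-P   [S -> S - P]
S-P-P => S-P-P-P   [S -> S - P]
S-P-P-P => S-P-P-P-P   [S -> S - P]
S-P-P-P-P => P-P-P-P-P   [S -> P]
P-P-P-P-P => n-P-P-P-P   [P -> n]
n-P-P-P-P => n-n-P-P-P   [P -> n]
n-n-P-P-P => n-n-n-P-P   [P -> n]
n-n-n-P-P => n-n-n-n-P   [P -> n]
n-n-n-n-P => n-n-n-n-n   [P -> n]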